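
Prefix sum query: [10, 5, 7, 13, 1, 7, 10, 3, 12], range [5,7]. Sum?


Prefix sums: [0, 10, 15, 22, 35, 36, 43, 53, 56, 68]
Sum[5..7] = prefix[8] - prefix[5] = 56 - 36 = 20


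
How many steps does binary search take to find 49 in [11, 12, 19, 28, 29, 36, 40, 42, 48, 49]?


Search for 49:
[0,9] mid=4 arr[4]=29
[5,9] mid=7 arr[7]=42
[8,9] mid=8 arr[8]=48
[9,9] mid=9 arr[9]=49
Total: 4 comparisons


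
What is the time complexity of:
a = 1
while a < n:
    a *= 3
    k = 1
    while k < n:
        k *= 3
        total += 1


Per nesting level: O(log n) * O(log n) = O((log n)^2)
Complexity: O((log n)^2)


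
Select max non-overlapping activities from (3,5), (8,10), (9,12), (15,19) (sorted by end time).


Greedy: pick earliest-ending, then skip overlaps.
Selected (3 activities): [(3, 5), (8, 10), (15, 19)]


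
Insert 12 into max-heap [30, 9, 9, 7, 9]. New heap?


Append 12: [30, 9, 9, 7, 9, 12]
Bubble up: swap idx 5(12) with idx 2(9)
Result: [30, 9, 12, 7, 9, 9]


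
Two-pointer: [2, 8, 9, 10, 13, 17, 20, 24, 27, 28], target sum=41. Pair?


Two pointers: lo=0, hi=9
Found pair: (13, 28) summing to 41


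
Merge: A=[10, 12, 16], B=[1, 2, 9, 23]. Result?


Compare heads, take smaller each step.
Merged: [1, 2, 9, 10, 12, 16, 23]


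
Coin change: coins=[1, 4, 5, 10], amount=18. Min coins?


dp[0]=0; dp[i]=1+min(dp[i-c] for c in coins)
...dp[13]=3, dp[14]=2, dp[15]=2, dp[16]=3, dp[17]=4, dp[18]=3
Minimum coins for 18 = 3


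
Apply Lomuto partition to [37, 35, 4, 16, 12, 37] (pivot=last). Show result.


Elements <= 37 go left of pivot.
Result: [37, 35, 4, 16, 12, 37], pivot at index 5


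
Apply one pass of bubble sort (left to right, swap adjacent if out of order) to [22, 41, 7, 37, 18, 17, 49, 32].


After one pass: [22, 7, 37, 18, 17, 41, 32, 49]


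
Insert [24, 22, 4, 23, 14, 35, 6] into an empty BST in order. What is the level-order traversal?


Root = 24; build tree by BST insertion.
Level-Order traversal: [24, 22, 35, 4, 23, 14, 6]


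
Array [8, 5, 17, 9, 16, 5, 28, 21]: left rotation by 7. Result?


Left rotate by 7: [21, 8, 5, 17, 9, 16, 5, 28]


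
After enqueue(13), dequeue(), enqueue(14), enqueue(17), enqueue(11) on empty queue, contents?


enqueue(13) -> [13]
dequeue() returns 13 -> []
enqueue(14) -> [14]
enqueue(17) -> [14, 17]
enqueue(11) -> [14, 17, 11]
Final queue (front to back): [14, 17, 11]


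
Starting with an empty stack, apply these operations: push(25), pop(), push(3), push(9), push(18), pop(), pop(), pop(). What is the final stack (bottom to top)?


push(25) -> [25]
pop() returns 25 -> []
push(3) -> [3]
push(9) -> [3, 9]
push(18) -> [3, 9, 18]
pop() returns 18 -> [3, 9]
pop() returns 9 -> [3]
pop() returns 3 -> []
Final stack (bottom to top): []


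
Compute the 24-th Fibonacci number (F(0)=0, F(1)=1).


F(n)=F(n-1)+F(n-2)
...F(22)=17711, F(23)=28657, F(24)=46368


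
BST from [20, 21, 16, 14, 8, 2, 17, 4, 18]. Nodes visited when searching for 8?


BST root = 20
Search for 8: compare at each node
Path: [20, 16, 14, 8]


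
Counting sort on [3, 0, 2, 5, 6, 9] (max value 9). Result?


Count array: [1, 0, 1, 1, 0, 1, 1, 0, 0, 1]
Reconstruct: [0, 2, 3, 5, 6, 9]


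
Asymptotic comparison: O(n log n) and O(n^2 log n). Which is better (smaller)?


linearithmic grows slower than n^2 log n
O(n log n) is asymptotically smaller; O(n^2 log n) grows faster


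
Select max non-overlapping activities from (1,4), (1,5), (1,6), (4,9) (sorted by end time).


Greedy: pick earliest-ending, then skip overlaps.
Selected (2 activities): [(1, 4), (4, 9)]


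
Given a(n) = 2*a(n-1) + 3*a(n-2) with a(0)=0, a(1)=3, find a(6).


Build bottom-up:
...a(4)=60, a(5)=183, a(6)=2*183+3*60=546


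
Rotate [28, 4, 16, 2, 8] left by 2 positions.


Left rotate by 2: [16, 2, 8, 28, 4]


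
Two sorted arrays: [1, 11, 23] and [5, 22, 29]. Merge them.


Compare heads, take smaller each step.
Merged: [1, 5, 11, 22, 23, 29]


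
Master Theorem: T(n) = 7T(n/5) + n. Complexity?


a=7, b=5, c=1. log_5(7)=1.209 > c=1. Case 1: O(n^log_b(a)) = O(n^1.209)
Complexity: O(n^1.209)


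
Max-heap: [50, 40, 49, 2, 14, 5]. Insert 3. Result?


Append 3: [50, 40, 49, 2, 14, 5, 3]
Bubble up: no swaps needed
Result: [50, 40, 49, 2, 14, 5, 3]


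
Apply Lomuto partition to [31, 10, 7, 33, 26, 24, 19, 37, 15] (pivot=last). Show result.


Elements <= 15 go left of pivot.
Result: [10, 7, 15, 33, 26, 24, 19, 37, 31], pivot at index 2


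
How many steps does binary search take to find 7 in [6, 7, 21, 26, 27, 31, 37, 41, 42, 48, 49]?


Search for 7:
[0,10] mid=5 arr[5]=31
[0,4] mid=2 arr[2]=21
[0,1] mid=0 arr[0]=6
[1,1] mid=1 arr[1]=7
Total: 4 comparisons


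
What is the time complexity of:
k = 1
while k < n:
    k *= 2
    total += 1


Per nesting level: O(log n) = O(log n)
Complexity: O(log n)


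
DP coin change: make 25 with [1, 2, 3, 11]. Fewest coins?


dp[0]=0; dp[i]=1+min(dp[i-c] for c in coins)
...dp[20]=4, dp[21]=5, dp[22]=2, dp[23]=3, dp[24]=3, dp[25]=3
Minimum coins for 25 = 3


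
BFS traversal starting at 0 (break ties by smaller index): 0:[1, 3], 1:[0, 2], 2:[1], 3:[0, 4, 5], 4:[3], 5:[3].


BFS queue: start with [0]
Visit order: [0, 1, 3, 2, 4, 5]


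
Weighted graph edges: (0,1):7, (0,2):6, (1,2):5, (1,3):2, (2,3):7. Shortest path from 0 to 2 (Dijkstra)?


Dijkstra from 0:
Distances: {0: 0, 1: 7, 2: 6, 3: 9}
Shortest distance to 2 = 6, path = [0, 2]


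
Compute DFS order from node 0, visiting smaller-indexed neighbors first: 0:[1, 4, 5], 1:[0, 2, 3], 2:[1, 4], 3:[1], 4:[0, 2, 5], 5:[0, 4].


DFS stack-based: start with [0]
Visit order: [0, 1, 2, 4, 5, 3]


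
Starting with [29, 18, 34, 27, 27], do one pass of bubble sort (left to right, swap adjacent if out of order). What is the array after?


After one pass: [18, 29, 27, 27, 34]


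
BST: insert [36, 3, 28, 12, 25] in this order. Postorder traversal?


Root = 36; build tree by BST insertion.
Postorder traversal: [25, 12, 28, 3, 36]


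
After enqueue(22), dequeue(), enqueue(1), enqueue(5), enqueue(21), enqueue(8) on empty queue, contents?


enqueue(22) -> [22]
dequeue() returns 22 -> []
enqueue(1) -> [1]
enqueue(5) -> [1, 5]
enqueue(21) -> [1, 5, 21]
enqueue(8) -> [1, 5, 21, 8]
Final queue (front to back): [1, 5, 21, 8]


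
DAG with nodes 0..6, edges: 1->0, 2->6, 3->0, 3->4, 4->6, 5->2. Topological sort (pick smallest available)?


Kahn's algorithm, process smallest node first
Order: [1, 3, 0, 4, 5, 2, 6]


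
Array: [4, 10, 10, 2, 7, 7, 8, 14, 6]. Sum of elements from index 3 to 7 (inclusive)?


Prefix sums: [0, 4, 14, 24, 26, 33, 40, 48, 62, 68]
Sum[3..7] = prefix[8] - prefix[3] = 62 - 24 = 38


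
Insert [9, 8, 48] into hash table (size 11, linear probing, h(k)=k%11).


Insertions: 9->slot 9; 8->slot 8; 48->slot 4
Table: [None, None, None, None, 48, None, None, None, 8, 9, None]


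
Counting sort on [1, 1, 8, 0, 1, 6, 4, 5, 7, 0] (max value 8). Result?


Count array: [2, 3, 0, 0, 1, 1, 1, 1, 1]
Reconstruct: [0, 0, 1, 1, 1, 4, 5, 6, 7, 8]


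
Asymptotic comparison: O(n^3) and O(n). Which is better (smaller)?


linear grows slower than cubic
O(n) is asymptotically smaller; O(n^3) grows faster


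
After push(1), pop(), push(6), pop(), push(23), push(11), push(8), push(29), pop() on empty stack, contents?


push(1) -> [1]
pop() returns 1 -> []
push(6) -> [6]
pop() returns 6 -> []
push(23) -> [23]
push(11) -> [23, 11]
push(8) -> [23, 11, 8]
push(29) -> [23, 11, 8, 29]
pop() returns 29 -> [23, 11, 8]
Final stack (bottom to top): [23, 11, 8]


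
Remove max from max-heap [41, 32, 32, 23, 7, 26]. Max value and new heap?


Max = 41
Replace root with last, heapify down
Resulting heap: [32, 26, 32, 23, 7]


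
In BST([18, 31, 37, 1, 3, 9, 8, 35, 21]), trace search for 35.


BST root = 18
Search for 35: compare at each node
Path: [18, 31, 37, 35]


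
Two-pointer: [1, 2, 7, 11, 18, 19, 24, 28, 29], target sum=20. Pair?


Two pointers: lo=0, hi=8
Found pair: (1, 19) summing to 20


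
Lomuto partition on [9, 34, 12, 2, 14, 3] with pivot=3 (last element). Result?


Elements <= 3 go left of pivot.
Result: [2, 3, 12, 9, 14, 34], pivot at index 1


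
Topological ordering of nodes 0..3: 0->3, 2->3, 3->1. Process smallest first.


Kahn's algorithm, process smallest node first
Order: [0, 2, 3, 1]


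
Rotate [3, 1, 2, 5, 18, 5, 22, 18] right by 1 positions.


Right rotate by 1: [18, 3, 1, 2, 5, 18, 5, 22]


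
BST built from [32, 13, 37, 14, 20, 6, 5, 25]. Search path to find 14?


BST root = 32
Search for 14: compare at each node
Path: [32, 13, 14]


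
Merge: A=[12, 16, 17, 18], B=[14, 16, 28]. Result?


Compare heads, take smaller each step.
Merged: [12, 14, 16, 16, 17, 18, 28]


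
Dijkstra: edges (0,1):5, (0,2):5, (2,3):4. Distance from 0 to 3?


Dijkstra from 0:
Distances: {0: 0, 1: 5, 2: 5, 3: 9}
Shortest distance to 3 = 9, path = [0, 2, 3]


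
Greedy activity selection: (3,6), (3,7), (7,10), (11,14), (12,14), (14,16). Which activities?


Greedy: pick earliest-ending, then skip overlaps.
Selected (4 activities): [(3, 6), (7, 10), (11, 14), (14, 16)]


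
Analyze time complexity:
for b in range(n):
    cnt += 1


Per nesting level: O(n) = O(n)
Complexity: O(n)


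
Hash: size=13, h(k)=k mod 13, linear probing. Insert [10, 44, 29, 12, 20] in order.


Insertions: 10->slot 10; 44->slot 5; 29->slot 3; 12->slot 12; 20->slot 7
Table: [None, None, None, 29, None, 44, None, 20, None, None, 10, None, 12]


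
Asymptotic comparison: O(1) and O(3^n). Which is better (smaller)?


constant grows slower than exponential (base 3)
O(1) is asymptotically smaller; O(3^n) grows faster


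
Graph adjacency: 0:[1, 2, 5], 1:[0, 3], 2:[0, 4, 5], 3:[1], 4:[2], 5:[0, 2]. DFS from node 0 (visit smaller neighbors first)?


DFS stack-based: start with [0]
Visit order: [0, 1, 3, 2, 4, 5]


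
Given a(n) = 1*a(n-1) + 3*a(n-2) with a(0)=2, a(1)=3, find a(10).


Build bottom-up:
...a(8)=1233, a(9)=2826, a(10)=1*2826+3*1233=6525


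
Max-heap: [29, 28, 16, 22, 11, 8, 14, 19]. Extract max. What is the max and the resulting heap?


Max = 29
Replace root with last, heapify down
Resulting heap: [28, 22, 16, 19, 11, 8, 14]


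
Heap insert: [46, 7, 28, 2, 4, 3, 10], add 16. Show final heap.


Append 16: [46, 7, 28, 2, 4, 3, 10, 16]
Bubble up: swap idx 7(16) with idx 3(2); swap idx 3(16) with idx 1(7)
Result: [46, 16, 28, 7, 4, 3, 10, 2]


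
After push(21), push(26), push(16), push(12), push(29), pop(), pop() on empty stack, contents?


push(21) -> [21]
push(26) -> [21, 26]
push(16) -> [21, 26, 16]
push(12) -> [21, 26, 16, 12]
push(29) -> [21, 26, 16, 12, 29]
pop() returns 29 -> [21, 26, 16, 12]
pop() returns 12 -> [21, 26, 16]
Final stack (bottom to top): [21, 26, 16]


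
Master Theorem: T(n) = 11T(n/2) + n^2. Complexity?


a=11, b=2, c=2. log_2(11)=3.459 > c=2. Case 1: O(n^log_b(a)) = O(n^3.459)
Complexity: O(n^3.459)


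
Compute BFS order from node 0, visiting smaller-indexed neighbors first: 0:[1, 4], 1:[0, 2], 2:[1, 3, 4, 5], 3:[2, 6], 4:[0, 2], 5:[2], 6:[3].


BFS queue: start with [0]
Visit order: [0, 1, 4, 2, 3, 5, 6]


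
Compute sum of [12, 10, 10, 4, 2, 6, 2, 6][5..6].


Prefix sums: [0, 12, 22, 32, 36, 38, 44, 46, 52]
Sum[5..6] = prefix[7] - prefix[5] = 46 - 38 = 8


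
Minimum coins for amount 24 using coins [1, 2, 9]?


dp[0]=0; dp[i]=1+min(dp[i-c] for c in coins)
...dp[19]=3, dp[20]=3, dp[21]=4, dp[22]=4, dp[23]=5, dp[24]=5
Minimum coins for 24 = 5


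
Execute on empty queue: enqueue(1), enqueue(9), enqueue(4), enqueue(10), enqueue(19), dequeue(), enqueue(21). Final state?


enqueue(1) -> [1]
enqueue(9) -> [1, 9]
enqueue(4) -> [1, 9, 4]
enqueue(10) -> [1, 9, 4, 10]
enqueue(19) -> [1, 9, 4, 10, 19]
dequeue() returns 1 -> [9, 4, 10, 19]
enqueue(21) -> [9, 4, 10, 19, 21]
Final queue (front to back): [9, 4, 10, 19, 21]


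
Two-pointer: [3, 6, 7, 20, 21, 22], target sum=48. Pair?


Two pointers: lo=0, hi=5
No pair sums to 48


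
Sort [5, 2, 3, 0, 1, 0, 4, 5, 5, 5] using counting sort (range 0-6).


Count array: [2, 1, 1, 1, 1, 4, 0]
Reconstruct: [0, 0, 1, 2, 3, 4, 5, 5, 5, 5]


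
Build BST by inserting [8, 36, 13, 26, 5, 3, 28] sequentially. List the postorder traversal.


Root = 8; build tree by BST insertion.
Postorder traversal: [3, 5, 28, 26, 13, 36, 8]


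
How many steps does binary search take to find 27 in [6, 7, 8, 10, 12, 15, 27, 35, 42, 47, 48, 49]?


Search for 27:
[0,11] mid=5 arr[5]=15
[6,11] mid=8 arr[8]=42
[6,7] mid=6 arr[6]=27
Total: 3 comparisons


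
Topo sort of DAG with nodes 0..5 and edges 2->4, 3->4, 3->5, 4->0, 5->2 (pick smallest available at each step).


Kahn's algorithm, process smallest node first
Order: [1, 3, 5, 2, 4, 0]


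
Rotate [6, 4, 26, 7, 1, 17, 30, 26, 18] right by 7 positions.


Right rotate by 7: [26, 7, 1, 17, 30, 26, 18, 6, 4]


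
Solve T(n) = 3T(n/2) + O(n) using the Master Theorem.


a=3, b=2, c=1. log_2(3)=1.585 > c=1. Case 1: O(n^log_b(a)) = O(n^1.585)
Complexity: O(n^1.585)


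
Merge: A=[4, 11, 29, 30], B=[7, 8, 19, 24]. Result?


Compare heads, take smaller each step.
Merged: [4, 7, 8, 11, 19, 24, 29, 30]


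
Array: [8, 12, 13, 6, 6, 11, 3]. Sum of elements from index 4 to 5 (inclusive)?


Prefix sums: [0, 8, 20, 33, 39, 45, 56, 59]
Sum[4..5] = prefix[6] - prefix[4] = 56 - 39 = 17


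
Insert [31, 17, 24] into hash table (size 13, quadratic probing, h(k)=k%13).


Insertions: 31->slot 5; 17->slot 4; 24->slot 11
Table: [None, None, None, None, 17, 31, None, None, None, None, None, 24, None]


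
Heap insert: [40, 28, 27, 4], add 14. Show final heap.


Append 14: [40, 28, 27, 4, 14]
Bubble up: no swaps needed
Result: [40, 28, 27, 4, 14]


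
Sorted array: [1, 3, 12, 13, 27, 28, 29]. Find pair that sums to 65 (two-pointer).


Two pointers: lo=0, hi=6
No pair sums to 65


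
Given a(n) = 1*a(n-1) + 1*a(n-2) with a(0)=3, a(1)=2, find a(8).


Build bottom-up:
...a(6)=31, a(7)=50, a(8)=1*50+1*31=81


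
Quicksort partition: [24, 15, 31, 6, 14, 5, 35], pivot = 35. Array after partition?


Elements <= 35 go left of pivot.
Result: [24, 15, 31, 6, 14, 5, 35], pivot at index 6


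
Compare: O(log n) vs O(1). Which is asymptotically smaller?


constant grows slower than logarithmic
O(1) is asymptotically smaller; O(log n) grows faster


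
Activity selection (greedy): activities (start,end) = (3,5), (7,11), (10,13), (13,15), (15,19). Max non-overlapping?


Greedy: pick earliest-ending, then skip overlaps.
Selected (4 activities): [(3, 5), (7, 11), (13, 15), (15, 19)]


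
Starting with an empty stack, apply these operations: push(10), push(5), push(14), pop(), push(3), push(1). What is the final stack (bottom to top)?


push(10) -> [10]
push(5) -> [10, 5]
push(14) -> [10, 5, 14]
pop() returns 14 -> [10, 5]
push(3) -> [10, 5, 3]
push(1) -> [10, 5, 3, 1]
Final stack (bottom to top): [10, 5, 3, 1]


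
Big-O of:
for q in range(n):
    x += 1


Per nesting level: O(n) = O(n)
Complexity: O(n)


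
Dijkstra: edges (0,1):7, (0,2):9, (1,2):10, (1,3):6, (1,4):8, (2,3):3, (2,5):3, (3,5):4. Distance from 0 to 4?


Dijkstra from 0:
Distances: {0: 0, 1: 7, 2: 9, 3: 12, 4: 15, 5: 12}
Shortest distance to 4 = 15, path = [0, 1, 4]


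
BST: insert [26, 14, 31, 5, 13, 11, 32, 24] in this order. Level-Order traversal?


Root = 26; build tree by BST insertion.
Level-Order traversal: [26, 14, 31, 5, 24, 32, 13, 11]


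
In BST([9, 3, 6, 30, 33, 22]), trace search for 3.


BST root = 9
Search for 3: compare at each node
Path: [9, 3]


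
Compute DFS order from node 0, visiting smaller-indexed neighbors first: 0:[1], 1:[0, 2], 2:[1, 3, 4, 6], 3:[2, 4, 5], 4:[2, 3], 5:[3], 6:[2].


DFS stack-based: start with [0]
Visit order: [0, 1, 2, 3, 4, 5, 6]


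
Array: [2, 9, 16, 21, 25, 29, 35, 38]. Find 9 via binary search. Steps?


Search for 9:
[0,7] mid=3 arr[3]=21
[0,2] mid=1 arr[1]=9
Total: 2 comparisons


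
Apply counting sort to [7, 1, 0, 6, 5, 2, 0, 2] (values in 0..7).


Count array: [2, 1, 2, 0, 0, 1, 1, 1]
Reconstruct: [0, 0, 1, 2, 2, 5, 6, 7]


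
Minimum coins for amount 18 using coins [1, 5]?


dp[0]=0; dp[i]=1+min(dp[i-c] for c in coins)
...dp[13]=5, dp[14]=6, dp[15]=3, dp[16]=4, dp[17]=5, dp[18]=6
Minimum coins for 18 = 6


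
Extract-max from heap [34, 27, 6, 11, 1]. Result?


Max = 34
Replace root with last, heapify down
Resulting heap: [27, 11, 6, 1]


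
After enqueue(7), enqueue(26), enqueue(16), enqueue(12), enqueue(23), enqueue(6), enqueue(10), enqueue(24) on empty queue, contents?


enqueue(7) -> [7]
enqueue(26) -> [7, 26]
enqueue(16) -> [7, 26, 16]
enqueue(12) -> [7, 26, 16, 12]
enqueue(23) -> [7, 26, 16, 12, 23]
enqueue(6) -> [7, 26, 16, 12, 23, 6]
enqueue(10) -> [7, 26, 16, 12, 23, 6, 10]
enqueue(24) -> [7, 26, 16, 12, 23, 6, 10, 24]
Final queue (front to back): [7, 26, 16, 12, 23, 6, 10, 24]


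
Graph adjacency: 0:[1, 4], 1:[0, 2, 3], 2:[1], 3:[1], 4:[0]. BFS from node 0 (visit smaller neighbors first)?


BFS queue: start with [0]
Visit order: [0, 1, 4, 2, 3]


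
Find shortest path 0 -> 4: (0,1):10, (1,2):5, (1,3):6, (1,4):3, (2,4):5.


Dijkstra from 0:
Distances: {0: 0, 1: 10, 2: 15, 3: 16, 4: 13}
Shortest distance to 4 = 13, path = [0, 1, 4]


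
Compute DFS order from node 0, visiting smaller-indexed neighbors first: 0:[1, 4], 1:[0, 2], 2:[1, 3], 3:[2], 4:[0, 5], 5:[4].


DFS stack-based: start with [0]
Visit order: [0, 1, 2, 3, 4, 5]


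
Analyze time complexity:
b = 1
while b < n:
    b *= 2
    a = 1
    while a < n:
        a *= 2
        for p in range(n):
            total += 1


Per nesting level: O(log n) * O(log n) * O(n) = O(n (log n)^2)
Complexity: O(n (log n)^2)


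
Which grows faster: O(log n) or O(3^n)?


logarithmic grows slower than exponential (base 3)
O(log n) is asymptotically smaller; O(3^n) grows faster


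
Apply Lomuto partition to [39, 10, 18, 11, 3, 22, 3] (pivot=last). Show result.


Elements <= 3 go left of pivot.
Result: [3, 3, 18, 11, 39, 22, 10], pivot at index 1


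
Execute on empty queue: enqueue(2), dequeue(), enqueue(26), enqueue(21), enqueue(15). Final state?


enqueue(2) -> [2]
dequeue() returns 2 -> []
enqueue(26) -> [26]
enqueue(21) -> [26, 21]
enqueue(15) -> [26, 21, 15]
Final queue (front to back): [26, 21, 15]


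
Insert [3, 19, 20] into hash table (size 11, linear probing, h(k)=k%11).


Insertions: 3->slot 3; 19->slot 8; 20->slot 9
Table: [None, None, None, 3, None, None, None, None, 19, 20, None]


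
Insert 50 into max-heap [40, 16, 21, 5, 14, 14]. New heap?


Append 50: [40, 16, 21, 5, 14, 14, 50]
Bubble up: swap idx 6(50) with idx 2(21); swap idx 2(50) with idx 0(40)
Result: [50, 16, 40, 5, 14, 14, 21]


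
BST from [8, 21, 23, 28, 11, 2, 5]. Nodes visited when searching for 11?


BST root = 8
Search for 11: compare at each node
Path: [8, 21, 11]


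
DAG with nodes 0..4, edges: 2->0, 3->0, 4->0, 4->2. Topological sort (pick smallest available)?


Kahn's algorithm, process smallest node first
Order: [1, 3, 4, 2, 0]


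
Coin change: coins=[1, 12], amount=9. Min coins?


dp[0]=0; dp[i]=1+min(dp[i-c] for c in coins)
...dp[4]=4, dp[5]=5, dp[6]=6, dp[7]=7, dp[8]=8, dp[9]=9
Minimum coins for 9 = 9


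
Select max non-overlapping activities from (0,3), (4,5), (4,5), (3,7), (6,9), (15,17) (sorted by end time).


Greedy: pick earliest-ending, then skip overlaps.
Selected (4 activities): [(0, 3), (4, 5), (6, 9), (15, 17)]


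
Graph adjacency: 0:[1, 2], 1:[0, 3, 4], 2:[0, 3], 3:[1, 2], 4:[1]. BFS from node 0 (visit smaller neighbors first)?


BFS queue: start with [0]
Visit order: [0, 1, 2, 3, 4]


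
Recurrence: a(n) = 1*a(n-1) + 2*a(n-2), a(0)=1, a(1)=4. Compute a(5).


Build bottom-up:
...a(3)=14, a(4)=26, a(5)=1*26+2*14=54


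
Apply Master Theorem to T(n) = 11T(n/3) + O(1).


a=11, b=3, c=0. log_3(11)=2.183 > c=0. Case 1: O(n^log_b(a)) = O(n^2.183)
Complexity: O(n^2.183)


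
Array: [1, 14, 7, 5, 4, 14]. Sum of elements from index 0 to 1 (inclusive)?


Prefix sums: [0, 1, 15, 22, 27, 31, 45]
Sum[0..1] = prefix[2] - prefix[0] = 15 - 0 = 15


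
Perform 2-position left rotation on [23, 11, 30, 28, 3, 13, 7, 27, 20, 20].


Left rotate by 2: [30, 28, 3, 13, 7, 27, 20, 20, 23, 11]


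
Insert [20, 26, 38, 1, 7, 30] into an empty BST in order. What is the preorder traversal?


Root = 20; build tree by BST insertion.
Preorder traversal: [20, 1, 7, 26, 38, 30]


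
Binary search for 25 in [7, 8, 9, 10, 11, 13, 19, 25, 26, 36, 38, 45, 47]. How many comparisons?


Search for 25:
[0,12] mid=6 arr[6]=19
[7,12] mid=9 arr[9]=36
[7,8] mid=7 arr[7]=25
Total: 3 comparisons


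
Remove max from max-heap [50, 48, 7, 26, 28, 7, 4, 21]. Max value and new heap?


Max = 50
Replace root with last, heapify down
Resulting heap: [48, 28, 7, 26, 21, 7, 4]


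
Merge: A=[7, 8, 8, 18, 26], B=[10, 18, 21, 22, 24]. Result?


Compare heads, take smaller each step.
Merged: [7, 8, 8, 10, 18, 18, 21, 22, 24, 26]


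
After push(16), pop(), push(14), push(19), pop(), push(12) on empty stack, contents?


push(16) -> [16]
pop() returns 16 -> []
push(14) -> [14]
push(19) -> [14, 19]
pop() returns 19 -> [14]
push(12) -> [14, 12]
Final stack (bottom to top): [14, 12]


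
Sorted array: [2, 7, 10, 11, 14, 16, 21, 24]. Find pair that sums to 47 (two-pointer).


Two pointers: lo=0, hi=7
No pair sums to 47


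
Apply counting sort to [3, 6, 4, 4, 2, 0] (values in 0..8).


Count array: [1, 0, 1, 1, 2, 0, 1, 0, 0]
Reconstruct: [0, 2, 3, 4, 4, 6]


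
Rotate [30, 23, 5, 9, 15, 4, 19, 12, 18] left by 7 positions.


Left rotate by 7: [12, 18, 30, 23, 5, 9, 15, 4, 19]


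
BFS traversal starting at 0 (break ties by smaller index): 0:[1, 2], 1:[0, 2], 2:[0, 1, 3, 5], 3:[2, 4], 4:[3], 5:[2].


BFS queue: start with [0]
Visit order: [0, 1, 2, 3, 5, 4]


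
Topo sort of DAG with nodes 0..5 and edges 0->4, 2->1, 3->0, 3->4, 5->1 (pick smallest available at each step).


Kahn's algorithm, process smallest node first
Order: [2, 3, 0, 4, 5, 1]


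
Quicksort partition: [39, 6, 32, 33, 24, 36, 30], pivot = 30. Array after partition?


Elements <= 30 go left of pivot.
Result: [6, 24, 30, 33, 39, 36, 32], pivot at index 2


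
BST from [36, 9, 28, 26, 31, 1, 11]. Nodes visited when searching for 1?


BST root = 36
Search for 1: compare at each node
Path: [36, 9, 1]


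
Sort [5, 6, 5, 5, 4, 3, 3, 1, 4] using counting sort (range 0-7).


Count array: [0, 1, 0, 2, 2, 3, 1, 0]
Reconstruct: [1, 3, 3, 4, 4, 5, 5, 5, 6]


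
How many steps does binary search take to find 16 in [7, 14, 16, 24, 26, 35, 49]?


Search for 16:
[0,6] mid=3 arr[3]=24
[0,2] mid=1 arr[1]=14
[2,2] mid=2 arr[2]=16
Total: 3 comparisons


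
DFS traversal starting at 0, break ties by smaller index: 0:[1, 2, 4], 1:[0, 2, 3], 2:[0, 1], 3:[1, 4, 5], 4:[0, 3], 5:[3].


DFS stack-based: start with [0]
Visit order: [0, 1, 2, 3, 4, 5]


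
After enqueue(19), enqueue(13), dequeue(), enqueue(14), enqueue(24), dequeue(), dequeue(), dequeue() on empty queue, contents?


enqueue(19) -> [19]
enqueue(13) -> [19, 13]
dequeue() returns 19 -> [13]
enqueue(14) -> [13, 14]
enqueue(24) -> [13, 14, 24]
dequeue() returns 13 -> [14, 24]
dequeue() returns 14 -> [24]
dequeue() returns 24 -> []
Final queue (front to back): []


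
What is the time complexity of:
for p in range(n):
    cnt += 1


Per nesting level: O(n) = O(n)
Complexity: O(n)


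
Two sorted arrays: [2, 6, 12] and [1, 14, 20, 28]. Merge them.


Compare heads, take smaller each step.
Merged: [1, 2, 6, 12, 14, 20, 28]


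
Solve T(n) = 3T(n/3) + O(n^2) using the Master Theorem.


a=3, b=3, c=2. log_3(3)=1 < c=2. Case 3: O(n^c) = O(n^2)
Complexity: O(n^2)


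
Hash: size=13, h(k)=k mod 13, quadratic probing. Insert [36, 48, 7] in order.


Insertions: 36->slot 10; 48->slot 9; 7->slot 7
Table: [None, None, None, None, None, None, None, 7, None, 48, 36, None, None]


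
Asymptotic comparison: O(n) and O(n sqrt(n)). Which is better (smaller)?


linear grows slower than n^1.5
O(n) is asymptotically smaller; O(n sqrt(n)) grows faster


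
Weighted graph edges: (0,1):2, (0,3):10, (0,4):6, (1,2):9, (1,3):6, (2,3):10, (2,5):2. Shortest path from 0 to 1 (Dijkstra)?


Dijkstra from 0:
Distances: {0: 0, 1: 2, 2: 11, 3: 8, 4: 6, 5: 13}
Shortest distance to 1 = 2, path = [0, 1]


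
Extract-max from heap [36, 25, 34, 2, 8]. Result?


Max = 36
Replace root with last, heapify down
Resulting heap: [34, 25, 8, 2]


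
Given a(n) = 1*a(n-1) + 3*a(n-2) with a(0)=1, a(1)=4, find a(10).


Build bottom-up:
...a(8)=1159, a(9)=2683, a(10)=1*2683+3*1159=6160


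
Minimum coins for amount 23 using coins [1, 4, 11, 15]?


dp[0]=0; dp[i]=1+min(dp[i-c] for c in coins)
...dp[18]=4, dp[19]=2, dp[20]=3, dp[21]=4, dp[22]=2, dp[23]=3
Minimum coins for 23 = 3


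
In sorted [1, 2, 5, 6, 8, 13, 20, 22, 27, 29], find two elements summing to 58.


Two pointers: lo=0, hi=9
No pair sums to 58


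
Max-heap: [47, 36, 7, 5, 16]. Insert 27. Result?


Append 27: [47, 36, 7, 5, 16, 27]
Bubble up: swap idx 5(27) with idx 2(7)
Result: [47, 36, 27, 5, 16, 7]


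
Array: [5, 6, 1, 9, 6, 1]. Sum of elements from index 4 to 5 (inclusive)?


Prefix sums: [0, 5, 11, 12, 21, 27, 28]
Sum[4..5] = prefix[6] - prefix[4] = 28 - 21 = 7


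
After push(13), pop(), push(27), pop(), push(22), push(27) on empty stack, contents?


push(13) -> [13]
pop() returns 13 -> []
push(27) -> [27]
pop() returns 27 -> []
push(22) -> [22]
push(27) -> [22, 27]
Final stack (bottom to top): [22, 27]


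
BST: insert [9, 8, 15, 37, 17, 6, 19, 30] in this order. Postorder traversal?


Root = 9; build tree by BST insertion.
Postorder traversal: [6, 8, 30, 19, 17, 37, 15, 9]


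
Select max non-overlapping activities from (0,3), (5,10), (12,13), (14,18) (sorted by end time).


Greedy: pick earliest-ending, then skip overlaps.
Selected (4 activities): [(0, 3), (5, 10), (12, 13), (14, 18)]


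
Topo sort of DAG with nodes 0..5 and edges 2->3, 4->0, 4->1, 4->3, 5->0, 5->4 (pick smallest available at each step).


Kahn's algorithm, process smallest node first
Order: [2, 5, 4, 0, 1, 3]


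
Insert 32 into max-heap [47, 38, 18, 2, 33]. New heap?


Append 32: [47, 38, 18, 2, 33, 32]
Bubble up: swap idx 5(32) with idx 2(18)
Result: [47, 38, 32, 2, 33, 18]


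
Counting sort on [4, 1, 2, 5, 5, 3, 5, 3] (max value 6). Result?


Count array: [0, 1, 1, 2, 1, 3, 0]
Reconstruct: [1, 2, 3, 3, 4, 5, 5, 5]


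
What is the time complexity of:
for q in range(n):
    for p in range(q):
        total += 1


Per nesting level: O(n) * O(n) [triangular over q] = O(n^2)
Complexity: O(n^2)


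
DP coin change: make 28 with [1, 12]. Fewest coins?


dp[0]=0; dp[i]=1+min(dp[i-c] for c in coins)
...dp[23]=12, dp[24]=2, dp[25]=3, dp[26]=4, dp[27]=5, dp[28]=6
Minimum coins for 28 = 6


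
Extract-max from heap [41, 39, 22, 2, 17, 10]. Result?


Max = 41
Replace root with last, heapify down
Resulting heap: [39, 17, 22, 2, 10]


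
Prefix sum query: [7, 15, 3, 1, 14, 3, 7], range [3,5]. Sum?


Prefix sums: [0, 7, 22, 25, 26, 40, 43, 50]
Sum[3..5] = prefix[6] - prefix[3] = 43 - 25 = 18


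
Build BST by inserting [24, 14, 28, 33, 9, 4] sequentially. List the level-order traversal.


Root = 24; build tree by BST insertion.
Level-Order traversal: [24, 14, 28, 9, 33, 4]


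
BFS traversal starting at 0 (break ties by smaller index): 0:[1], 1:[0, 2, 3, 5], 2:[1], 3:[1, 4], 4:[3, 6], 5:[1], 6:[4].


BFS queue: start with [0]
Visit order: [0, 1, 2, 3, 5, 4, 6]


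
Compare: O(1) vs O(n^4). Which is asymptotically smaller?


constant grows slower than quartic
O(1) is asymptotically smaller; O(n^4) grows faster


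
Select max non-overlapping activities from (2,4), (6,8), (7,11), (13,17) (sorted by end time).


Greedy: pick earliest-ending, then skip overlaps.
Selected (3 activities): [(2, 4), (6, 8), (13, 17)]


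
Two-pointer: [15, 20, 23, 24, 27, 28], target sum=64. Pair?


Two pointers: lo=0, hi=5
No pair sums to 64


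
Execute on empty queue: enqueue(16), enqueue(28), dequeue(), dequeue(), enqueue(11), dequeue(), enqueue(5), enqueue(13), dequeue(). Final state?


enqueue(16) -> [16]
enqueue(28) -> [16, 28]
dequeue() returns 16 -> [28]
dequeue() returns 28 -> []
enqueue(11) -> [11]
dequeue() returns 11 -> []
enqueue(5) -> [5]
enqueue(13) -> [5, 13]
dequeue() returns 5 -> [13]
Final queue (front to back): [13]


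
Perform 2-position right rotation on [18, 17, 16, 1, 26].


Right rotate by 2: [1, 26, 18, 17, 16]


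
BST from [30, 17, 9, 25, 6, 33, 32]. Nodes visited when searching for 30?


BST root = 30
Search for 30: compare at each node
Path: [30]


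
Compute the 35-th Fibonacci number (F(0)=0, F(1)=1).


F(n)=F(n-1)+F(n-2)
...F(33)=3524578, F(34)=5702887, F(35)=9227465


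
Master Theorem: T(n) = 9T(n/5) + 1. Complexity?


a=9, b=5, c=0. log_5(9)=1.365 > c=0. Case 1: O(n^log_b(a)) = O(n^1.365)
Complexity: O(n^1.365)


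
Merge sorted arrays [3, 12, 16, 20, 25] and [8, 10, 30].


Compare heads, take smaller each step.
Merged: [3, 8, 10, 12, 16, 20, 25, 30]


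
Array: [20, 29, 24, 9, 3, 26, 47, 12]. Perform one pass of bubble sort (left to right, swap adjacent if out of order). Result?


After one pass: [20, 24, 9, 3, 26, 29, 12, 47]


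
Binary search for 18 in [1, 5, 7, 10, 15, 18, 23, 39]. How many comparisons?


Search for 18:
[0,7] mid=3 arr[3]=10
[4,7] mid=5 arr[5]=18
Total: 2 comparisons


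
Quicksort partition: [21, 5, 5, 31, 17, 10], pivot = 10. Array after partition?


Elements <= 10 go left of pivot.
Result: [5, 5, 10, 31, 17, 21], pivot at index 2


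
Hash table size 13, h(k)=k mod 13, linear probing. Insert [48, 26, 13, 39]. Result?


Insertions: 48->slot 9; 26->slot 0; 13->slot 1; 39->slot 2
Table: [26, 13, 39, None, None, None, None, None, None, 48, None, None, None]


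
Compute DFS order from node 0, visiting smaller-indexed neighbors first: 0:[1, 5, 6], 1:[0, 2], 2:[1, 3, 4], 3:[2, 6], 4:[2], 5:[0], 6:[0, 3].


DFS stack-based: start with [0]
Visit order: [0, 1, 2, 3, 6, 4, 5]


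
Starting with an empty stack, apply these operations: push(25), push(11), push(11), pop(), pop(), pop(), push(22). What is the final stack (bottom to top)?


push(25) -> [25]
push(11) -> [25, 11]
push(11) -> [25, 11, 11]
pop() returns 11 -> [25, 11]
pop() returns 11 -> [25]
pop() returns 25 -> []
push(22) -> [22]
Final stack (bottom to top): [22]


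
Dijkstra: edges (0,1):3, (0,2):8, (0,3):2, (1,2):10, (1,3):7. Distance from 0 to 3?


Dijkstra from 0:
Distances: {0: 0, 1: 3, 2: 8, 3: 2}
Shortest distance to 3 = 2, path = [0, 3]


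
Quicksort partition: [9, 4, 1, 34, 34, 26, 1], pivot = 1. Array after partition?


Elements <= 1 go left of pivot.
Result: [1, 1, 9, 34, 34, 26, 4], pivot at index 1


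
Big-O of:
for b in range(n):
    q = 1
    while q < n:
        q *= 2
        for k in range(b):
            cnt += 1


Per nesting level: O(n) * O(log n) * O(n) [triangular over b] = O(n^2 log n)
Complexity: O(n^2 log n)


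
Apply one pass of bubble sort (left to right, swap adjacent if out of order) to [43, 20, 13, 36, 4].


After one pass: [20, 13, 36, 4, 43]


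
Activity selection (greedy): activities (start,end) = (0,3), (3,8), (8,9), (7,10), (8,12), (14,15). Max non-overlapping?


Greedy: pick earliest-ending, then skip overlaps.
Selected (4 activities): [(0, 3), (3, 8), (8, 9), (14, 15)]


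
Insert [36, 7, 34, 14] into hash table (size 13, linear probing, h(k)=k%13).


Insertions: 36->slot 10; 7->slot 7; 34->slot 8; 14->slot 1
Table: [None, 14, None, None, None, None, None, 7, 34, None, 36, None, None]


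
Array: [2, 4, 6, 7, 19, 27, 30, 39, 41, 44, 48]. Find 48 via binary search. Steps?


Search for 48:
[0,10] mid=5 arr[5]=27
[6,10] mid=8 arr[8]=41
[9,10] mid=9 arr[9]=44
[10,10] mid=10 arr[10]=48
Total: 4 comparisons


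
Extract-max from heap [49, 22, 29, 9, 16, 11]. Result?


Max = 49
Replace root with last, heapify down
Resulting heap: [29, 22, 11, 9, 16]


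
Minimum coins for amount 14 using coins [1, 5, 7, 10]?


dp[0]=0; dp[i]=1+min(dp[i-c] for c in coins)
...dp[9]=3, dp[10]=1, dp[11]=2, dp[12]=2, dp[13]=3, dp[14]=2
Minimum coins for 14 = 2


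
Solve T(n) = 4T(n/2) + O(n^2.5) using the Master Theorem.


a=4, b=2, c=2.5. log_2(4)=2 < c=2.5. Case 3: O(n^c) = O(n^2.500)
Complexity: O(n^2.500)


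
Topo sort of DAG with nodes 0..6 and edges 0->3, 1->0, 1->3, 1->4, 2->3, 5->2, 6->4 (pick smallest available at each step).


Kahn's algorithm, process smallest node first
Order: [1, 0, 5, 2, 3, 6, 4]


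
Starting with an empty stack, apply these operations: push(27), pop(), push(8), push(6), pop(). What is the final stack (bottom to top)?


push(27) -> [27]
pop() returns 27 -> []
push(8) -> [8]
push(6) -> [8, 6]
pop() returns 6 -> [8]
Final stack (bottom to top): [8]


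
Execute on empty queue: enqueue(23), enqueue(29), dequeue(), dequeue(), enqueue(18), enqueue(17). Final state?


enqueue(23) -> [23]
enqueue(29) -> [23, 29]
dequeue() returns 23 -> [29]
dequeue() returns 29 -> []
enqueue(18) -> [18]
enqueue(17) -> [18, 17]
Final queue (front to back): [18, 17]


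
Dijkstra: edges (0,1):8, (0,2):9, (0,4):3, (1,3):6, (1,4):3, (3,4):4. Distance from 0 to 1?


Dijkstra from 0:
Distances: {0: 0, 1: 6, 2: 9, 3: 7, 4: 3}
Shortest distance to 1 = 6, path = [0, 4, 1]


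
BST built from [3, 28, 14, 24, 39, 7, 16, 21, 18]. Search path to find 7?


BST root = 3
Search for 7: compare at each node
Path: [3, 28, 14, 7]


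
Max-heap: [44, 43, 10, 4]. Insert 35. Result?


Append 35: [44, 43, 10, 4, 35]
Bubble up: no swaps needed
Result: [44, 43, 10, 4, 35]


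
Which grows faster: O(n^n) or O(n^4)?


quartic grows slower than n^n
O(n^4) is asymptotically smaller; O(n^n) grows faster


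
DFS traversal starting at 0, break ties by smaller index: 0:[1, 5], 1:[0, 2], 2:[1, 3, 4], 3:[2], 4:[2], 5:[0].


DFS stack-based: start with [0]
Visit order: [0, 1, 2, 3, 4, 5]


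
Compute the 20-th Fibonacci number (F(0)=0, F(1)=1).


F(n)=F(n-1)+F(n-2)
...F(18)=2584, F(19)=4181, F(20)=6765


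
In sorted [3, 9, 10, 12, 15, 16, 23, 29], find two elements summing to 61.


Two pointers: lo=0, hi=7
No pair sums to 61


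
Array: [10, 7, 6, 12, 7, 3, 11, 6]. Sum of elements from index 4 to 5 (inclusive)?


Prefix sums: [0, 10, 17, 23, 35, 42, 45, 56, 62]
Sum[4..5] = prefix[6] - prefix[4] = 45 - 35 = 10


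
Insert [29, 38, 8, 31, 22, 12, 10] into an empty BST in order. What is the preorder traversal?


Root = 29; build tree by BST insertion.
Preorder traversal: [29, 8, 22, 12, 10, 38, 31]


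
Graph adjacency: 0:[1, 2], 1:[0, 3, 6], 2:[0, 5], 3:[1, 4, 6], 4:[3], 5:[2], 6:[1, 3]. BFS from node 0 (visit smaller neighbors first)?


BFS queue: start with [0]
Visit order: [0, 1, 2, 3, 6, 5, 4]


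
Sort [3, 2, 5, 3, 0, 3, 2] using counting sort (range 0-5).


Count array: [1, 0, 2, 3, 0, 1]
Reconstruct: [0, 2, 2, 3, 3, 3, 5]


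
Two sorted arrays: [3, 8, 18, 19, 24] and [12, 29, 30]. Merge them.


Compare heads, take smaller each step.
Merged: [3, 8, 12, 18, 19, 24, 29, 30]


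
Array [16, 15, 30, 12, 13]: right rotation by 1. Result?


Right rotate by 1: [13, 16, 15, 30, 12]


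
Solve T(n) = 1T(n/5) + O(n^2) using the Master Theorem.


a=1, b=5, c=2. log_5(1)=0 < c=2. Case 3: O(n^c) = O(n^2)
Complexity: O(n^2)


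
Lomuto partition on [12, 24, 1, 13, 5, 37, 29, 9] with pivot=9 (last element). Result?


Elements <= 9 go left of pivot.
Result: [1, 5, 9, 13, 24, 37, 29, 12], pivot at index 2


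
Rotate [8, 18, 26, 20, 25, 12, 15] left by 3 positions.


Left rotate by 3: [20, 25, 12, 15, 8, 18, 26]


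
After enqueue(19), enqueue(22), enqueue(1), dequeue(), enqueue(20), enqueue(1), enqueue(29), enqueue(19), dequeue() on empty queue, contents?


enqueue(19) -> [19]
enqueue(22) -> [19, 22]
enqueue(1) -> [19, 22, 1]
dequeue() returns 19 -> [22, 1]
enqueue(20) -> [22, 1, 20]
enqueue(1) -> [22, 1, 20, 1]
enqueue(29) -> [22, 1, 20, 1, 29]
enqueue(19) -> [22, 1, 20, 1, 29, 19]
dequeue() returns 22 -> [1, 20, 1, 29, 19]
Final queue (front to back): [1, 20, 1, 29, 19]


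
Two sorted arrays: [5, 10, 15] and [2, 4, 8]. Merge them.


Compare heads, take smaller each step.
Merged: [2, 4, 5, 8, 10, 15]


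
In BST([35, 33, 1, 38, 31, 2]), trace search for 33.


BST root = 35
Search for 33: compare at each node
Path: [35, 33]


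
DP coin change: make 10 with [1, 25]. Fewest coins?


dp[0]=0; dp[i]=1+min(dp[i-c] for c in coins)
...dp[5]=5, dp[6]=6, dp[7]=7, dp[8]=8, dp[9]=9, dp[10]=10
Minimum coins for 10 = 10


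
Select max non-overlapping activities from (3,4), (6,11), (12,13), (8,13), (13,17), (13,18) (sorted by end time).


Greedy: pick earliest-ending, then skip overlaps.
Selected (4 activities): [(3, 4), (6, 11), (12, 13), (13, 17)]


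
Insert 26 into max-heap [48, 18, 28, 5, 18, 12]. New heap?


Append 26: [48, 18, 28, 5, 18, 12, 26]
Bubble up: no swaps needed
Result: [48, 18, 28, 5, 18, 12, 26]


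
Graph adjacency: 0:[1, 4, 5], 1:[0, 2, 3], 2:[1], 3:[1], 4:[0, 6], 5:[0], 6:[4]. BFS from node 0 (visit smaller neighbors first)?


BFS queue: start with [0]
Visit order: [0, 1, 4, 5, 2, 3, 6]


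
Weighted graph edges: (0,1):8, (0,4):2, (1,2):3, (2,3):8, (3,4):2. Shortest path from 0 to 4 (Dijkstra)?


Dijkstra from 0:
Distances: {0: 0, 1: 8, 2: 11, 3: 4, 4: 2}
Shortest distance to 4 = 2, path = [0, 4]


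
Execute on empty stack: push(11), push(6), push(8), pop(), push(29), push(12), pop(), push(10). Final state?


push(11) -> [11]
push(6) -> [11, 6]
push(8) -> [11, 6, 8]
pop() returns 8 -> [11, 6]
push(29) -> [11, 6, 29]
push(12) -> [11, 6, 29, 12]
pop() returns 12 -> [11, 6, 29]
push(10) -> [11, 6, 29, 10]
Final stack (bottom to top): [11, 6, 29, 10]


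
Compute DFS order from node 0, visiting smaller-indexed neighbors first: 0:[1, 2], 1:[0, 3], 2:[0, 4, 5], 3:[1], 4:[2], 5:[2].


DFS stack-based: start with [0]
Visit order: [0, 1, 3, 2, 4, 5]


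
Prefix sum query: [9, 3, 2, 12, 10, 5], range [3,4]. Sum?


Prefix sums: [0, 9, 12, 14, 26, 36, 41]
Sum[3..4] = prefix[5] - prefix[3] = 36 - 14 = 22


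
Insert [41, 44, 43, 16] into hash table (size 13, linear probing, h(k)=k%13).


Insertions: 41->slot 2; 44->slot 5; 43->slot 4; 16->slot 3
Table: [None, None, 41, 16, 43, 44, None, None, None, None, None, None, None]


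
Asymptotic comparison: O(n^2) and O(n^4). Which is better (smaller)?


quadratic grows slower than quartic
O(n^2) is asymptotically smaller; O(n^4) grows faster


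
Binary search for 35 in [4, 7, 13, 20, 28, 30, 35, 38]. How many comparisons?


Search for 35:
[0,7] mid=3 arr[3]=20
[4,7] mid=5 arr[5]=30
[6,7] mid=6 arr[6]=35
Total: 3 comparisons


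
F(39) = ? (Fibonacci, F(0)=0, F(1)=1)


F(n)=F(n-1)+F(n-2)
...F(37)=24157817, F(38)=39088169, F(39)=63245986


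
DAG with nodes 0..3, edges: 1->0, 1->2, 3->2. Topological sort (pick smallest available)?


Kahn's algorithm, process smallest node first
Order: [1, 0, 3, 2]
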